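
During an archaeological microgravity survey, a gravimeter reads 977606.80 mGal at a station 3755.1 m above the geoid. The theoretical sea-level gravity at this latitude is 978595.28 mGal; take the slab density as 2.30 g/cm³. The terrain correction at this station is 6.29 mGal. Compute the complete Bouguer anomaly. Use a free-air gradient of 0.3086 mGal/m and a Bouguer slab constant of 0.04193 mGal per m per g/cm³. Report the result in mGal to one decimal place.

Free-air correction = 0.3086 × 3755.1 = 1158.82 mGal
Free-air anomaly = 977606.80 − 978595.28 + (1158.82) = 170.34 mGal
Bouguer slab correction = 0.04193 × 2.30 × 3755.1 = 362.14 mGal
Simple Bouguer anomaly = 170.34 − (362.14) = -191.80 mGal
Complete Bouguer anomaly = -191.80 + 6.29 = -185.51 mGal

-185.5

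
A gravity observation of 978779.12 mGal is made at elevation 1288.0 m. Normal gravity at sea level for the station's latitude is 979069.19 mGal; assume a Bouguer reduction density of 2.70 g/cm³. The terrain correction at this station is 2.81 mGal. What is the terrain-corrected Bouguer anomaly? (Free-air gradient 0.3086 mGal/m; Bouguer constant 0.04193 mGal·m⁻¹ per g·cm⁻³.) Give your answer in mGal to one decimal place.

-35.6

Free-air correction = 0.3086 × 1288.0 = 397.48 mGal
Free-air anomaly = 978779.12 − 979069.19 + (397.48) = 107.41 mGal
Bouguer slab correction = 0.04193 × 2.70 × 1288.0 = 145.82 mGal
Simple Bouguer anomaly = 107.41 − (145.82) = -38.41 mGal
Complete Bouguer anomaly = -38.41 + 2.81 = -35.60 mGal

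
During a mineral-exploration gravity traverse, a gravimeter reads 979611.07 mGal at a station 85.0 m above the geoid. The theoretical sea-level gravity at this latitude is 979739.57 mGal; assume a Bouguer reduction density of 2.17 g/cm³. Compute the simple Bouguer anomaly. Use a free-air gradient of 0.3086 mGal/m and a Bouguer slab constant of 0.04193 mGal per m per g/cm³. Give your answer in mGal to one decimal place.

-110.0

Free-air correction = 0.3086 × 85.0 = 26.23 mGal
Free-air anomaly = 979611.07 − 979739.57 + (26.23) = -102.27 mGal
Bouguer slab correction = 0.04193 × 2.17 × 85.0 = 7.73 mGal
Simple Bouguer anomaly = -102.27 − (7.73) = -110.00 mGal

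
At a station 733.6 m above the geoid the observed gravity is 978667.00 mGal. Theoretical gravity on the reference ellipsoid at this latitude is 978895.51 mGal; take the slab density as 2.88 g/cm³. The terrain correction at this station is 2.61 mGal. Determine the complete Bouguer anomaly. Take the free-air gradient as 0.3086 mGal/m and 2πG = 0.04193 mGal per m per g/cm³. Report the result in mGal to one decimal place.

Free-air correction = 0.3086 × 733.6 = 226.39 mGal
Free-air anomaly = 978667.00 − 978895.51 + (226.39) = -2.12 mGal
Bouguer slab correction = 0.04193 × 2.88 × 733.6 = 88.59 mGal
Simple Bouguer anomaly = -2.12 − (88.59) = -90.71 mGal
Complete Bouguer anomaly = -90.71 + 2.61 = -88.10 mGal

-88.1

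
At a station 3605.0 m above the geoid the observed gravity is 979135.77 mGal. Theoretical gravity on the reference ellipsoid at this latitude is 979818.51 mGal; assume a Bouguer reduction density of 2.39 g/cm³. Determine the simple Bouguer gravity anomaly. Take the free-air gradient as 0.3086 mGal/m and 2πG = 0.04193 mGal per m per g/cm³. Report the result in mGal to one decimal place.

68.5

Free-air correction = 0.3086 × 3605.0 = 1112.50 mGal
Free-air anomaly = 979135.77 − 979818.51 + (1112.50) = 429.76 mGal
Bouguer slab correction = 0.04193 × 2.39 × 3605.0 = 361.27 mGal
Simple Bouguer anomaly = 429.76 − (361.27) = 68.49 mGal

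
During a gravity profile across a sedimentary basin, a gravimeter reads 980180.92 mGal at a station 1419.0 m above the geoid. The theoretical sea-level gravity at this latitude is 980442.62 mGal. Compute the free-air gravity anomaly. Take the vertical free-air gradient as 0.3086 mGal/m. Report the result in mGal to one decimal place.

Free-air correction = 0.3086 × 1419.0 = 437.90 mGal
Free-air anomaly = 980180.92 − 980442.62 + (437.90) = 176.20 mGal

176.2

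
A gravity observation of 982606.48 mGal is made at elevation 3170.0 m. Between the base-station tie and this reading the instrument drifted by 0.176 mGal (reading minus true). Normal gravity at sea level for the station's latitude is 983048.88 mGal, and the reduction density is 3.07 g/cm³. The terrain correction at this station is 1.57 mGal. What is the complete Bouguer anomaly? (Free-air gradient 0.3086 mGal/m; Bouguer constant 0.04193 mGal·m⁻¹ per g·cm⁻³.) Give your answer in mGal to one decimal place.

129.2

Drift-corrected reading = 982606.48 − (0.176) = 982606.304 mGal
Free-air correction = 0.3086 × 3170.0 = 978.26 mGal
Free-air anomaly = 982606.304 − 983048.88 + (978.26) = 535.684 mGal
Bouguer slab correction = 0.04193 × 3.07 × 3170.0 = 408.06 mGal
Simple Bouguer anomaly = 535.684 − (408.06) = 127.624 mGal
Complete Bouguer anomaly = 127.624 + 1.57 = 129.194 mGal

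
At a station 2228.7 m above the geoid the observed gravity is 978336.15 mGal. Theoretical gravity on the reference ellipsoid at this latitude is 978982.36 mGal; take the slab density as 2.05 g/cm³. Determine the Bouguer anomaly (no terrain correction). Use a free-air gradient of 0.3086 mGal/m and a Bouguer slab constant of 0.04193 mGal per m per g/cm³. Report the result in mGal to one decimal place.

Free-air correction = 0.3086 × 2228.7 = 687.78 mGal
Free-air anomaly = 978336.15 − 978982.36 + (687.78) = 41.57 mGal
Bouguer slab correction = 0.04193 × 2.05 × 2228.7 = 191.57 mGal
Simple Bouguer anomaly = 41.57 − (191.57) = -150.00 mGal

-150.0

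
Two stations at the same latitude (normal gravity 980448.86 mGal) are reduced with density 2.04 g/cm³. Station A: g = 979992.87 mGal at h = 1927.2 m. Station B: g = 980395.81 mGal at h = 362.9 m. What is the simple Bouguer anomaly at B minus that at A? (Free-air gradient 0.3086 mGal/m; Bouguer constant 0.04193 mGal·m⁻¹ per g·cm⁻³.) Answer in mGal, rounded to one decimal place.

54.0

Δg_SB(A) = 979992.87 − 980448.86 + 0.3086×1927.2 − 0.04193×2.04×1927.2 = -26.10 mGal
Δg_SB(B) = 980395.81 − 980448.86 + 0.3086×362.9 − 0.04193×2.04×362.9 = 27.90 mGal
Difference = 27.90 − (-26.10) = 54.00 mGal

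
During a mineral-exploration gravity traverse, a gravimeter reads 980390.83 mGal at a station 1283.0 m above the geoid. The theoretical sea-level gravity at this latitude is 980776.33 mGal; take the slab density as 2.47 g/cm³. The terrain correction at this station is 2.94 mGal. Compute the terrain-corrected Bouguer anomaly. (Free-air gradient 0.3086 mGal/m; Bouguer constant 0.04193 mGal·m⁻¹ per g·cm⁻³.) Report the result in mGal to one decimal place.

-119.5

Free-air correction = 0.3086 × 1283.0 = 395.93 mGal
Free-air anomaly = 980390.83 − 980776.33 + (395.93) = 10.43 mGal
Bouguer slab correction = 0.04193 × 2.47 × 1283.0 = 132.88 mGal
Simple Bouguer anomaly = 10.43 − (132.88) = -122.45 mGal
Complete Bouguer anomaly = -122.45 + 2.94 = -119.51 mGal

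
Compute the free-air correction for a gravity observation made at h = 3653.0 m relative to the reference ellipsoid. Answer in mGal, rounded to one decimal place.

1127.3

Free-air correction = 0.3086 × 3653.0 = 1127.3 mGal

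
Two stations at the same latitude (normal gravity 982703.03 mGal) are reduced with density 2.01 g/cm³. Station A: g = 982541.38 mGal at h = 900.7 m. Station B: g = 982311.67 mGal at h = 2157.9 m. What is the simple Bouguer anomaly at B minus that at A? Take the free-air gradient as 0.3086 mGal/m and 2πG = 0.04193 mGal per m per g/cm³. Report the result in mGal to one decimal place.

52.3

Δg_SB(A) = 982541.38 − 982703.03 + 0.3086×900.7 − 0.04193×2.01×900.7 = 40.40 mGal
Δg_SB(B) = 982311.67 − 982703.03 + 0.3086×2157.9 − 0.04193×2.01×2157.9 = 92.70 mGal
Difference = 92.70 − (40.40) = 52.30 mGal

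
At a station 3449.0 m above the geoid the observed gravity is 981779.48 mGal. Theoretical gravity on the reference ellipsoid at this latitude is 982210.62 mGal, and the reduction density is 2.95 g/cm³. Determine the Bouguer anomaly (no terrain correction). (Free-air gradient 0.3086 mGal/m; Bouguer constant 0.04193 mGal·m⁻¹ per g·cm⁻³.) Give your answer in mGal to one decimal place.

Free-air correction = 0.3086 × 3449.0 = 1064.36 mGal
Free-air anomaly = 981779.48 − 982210.62 + (1064.36) = 633.22 mGal
Bouguer slab correction = 0.04193 × 2.95 × 3449.0 = 426.62 mGal
Simple Bouguer anomaly = 633.22 − (426.62) = 206.60 mGal

206.6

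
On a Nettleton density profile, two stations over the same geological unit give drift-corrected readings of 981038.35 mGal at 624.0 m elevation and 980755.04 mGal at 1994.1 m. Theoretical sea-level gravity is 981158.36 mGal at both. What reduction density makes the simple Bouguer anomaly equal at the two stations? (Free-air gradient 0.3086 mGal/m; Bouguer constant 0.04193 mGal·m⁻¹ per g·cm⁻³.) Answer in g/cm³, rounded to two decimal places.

2.43

Δg_obs = 980755.04 − 981038.35 = -283.31 mGal over Δh = 1994.1 − 624.0 = 1370.1 m
Equal Bouguer anomalies ⇒ Δg_obs + (0.3086 − 0.04193ρ)·Δh = 0
0.3086 − 0.04193ρ = −Δg_obs/Δh = 0.20678
ρ = (0.3086 − 0.20678) / 0.04193 = 2.43 g/cm³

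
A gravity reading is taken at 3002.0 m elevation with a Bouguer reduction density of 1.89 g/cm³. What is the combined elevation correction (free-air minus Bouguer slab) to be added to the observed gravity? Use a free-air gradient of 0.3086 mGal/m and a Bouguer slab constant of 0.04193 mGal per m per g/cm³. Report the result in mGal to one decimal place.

Combined gradient = 0.3086 − 0.04193 × 1.89 = 0.2293523 mGal/m
Combined elevation correction = 0.2293523 × 3002.0 = 688.5 mGal

688.5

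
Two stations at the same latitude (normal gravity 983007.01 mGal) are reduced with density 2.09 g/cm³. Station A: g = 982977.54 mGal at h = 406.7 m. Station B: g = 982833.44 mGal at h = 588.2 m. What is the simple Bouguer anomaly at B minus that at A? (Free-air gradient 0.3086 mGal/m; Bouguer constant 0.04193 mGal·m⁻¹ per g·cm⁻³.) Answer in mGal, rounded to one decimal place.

Δg_SB(A) = 982977.54 − 983007.01 + 0.3086×406.7 − 0.04193×2.09×406.7 = 60.40 mGal
Δg_SB(B) = 982833.44 − 983007.01 + 0.3086×588.2 − 0.04193×2.09×588.2 = -43.60 mGal
Difference = -43.60 − (60.40) = -104.00 mGal

-104.0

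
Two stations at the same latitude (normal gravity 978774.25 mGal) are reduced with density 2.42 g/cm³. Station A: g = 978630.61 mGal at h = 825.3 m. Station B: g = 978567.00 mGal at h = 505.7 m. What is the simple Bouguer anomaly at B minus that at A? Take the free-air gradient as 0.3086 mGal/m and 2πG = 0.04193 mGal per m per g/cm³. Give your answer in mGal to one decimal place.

-129.8

Δg_SB(A) = 978630.61 − 978774.25 + 0.3086×825.3 − 0.04193×2.42×825.3 = 27.30 mGal
Δg_SB(B) = 978567.00 − 978774.25 + 0.3086×505.7 − 0.04193×2.42×505.7 = -102.50 mGal
Difference = -102.50 − (27.30) = -129.80 mGal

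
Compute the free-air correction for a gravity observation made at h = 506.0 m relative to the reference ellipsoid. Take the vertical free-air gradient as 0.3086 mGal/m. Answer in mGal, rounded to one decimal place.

156.2

Free-air correction = 0.3086 × 506.0 = 156.2 mGal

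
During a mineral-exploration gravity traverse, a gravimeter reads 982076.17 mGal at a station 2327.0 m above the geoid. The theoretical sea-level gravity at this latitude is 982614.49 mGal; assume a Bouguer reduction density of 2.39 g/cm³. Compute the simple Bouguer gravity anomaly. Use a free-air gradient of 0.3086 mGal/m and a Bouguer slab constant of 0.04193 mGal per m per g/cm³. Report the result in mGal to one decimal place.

Free-air correction = 0.3086 × 2327.0 = 718.11 mGal
Free-air anomaly = 982076.17 − 982614.49 + (718.11) = 179.79 mGal
Bouguer slab correction = 0.04193 × 2.39 × 2327.0 = 233.19 mGal
Simple Bouguer anomaly = 179.79 − (233.19) = -53.40 mGal

-53.4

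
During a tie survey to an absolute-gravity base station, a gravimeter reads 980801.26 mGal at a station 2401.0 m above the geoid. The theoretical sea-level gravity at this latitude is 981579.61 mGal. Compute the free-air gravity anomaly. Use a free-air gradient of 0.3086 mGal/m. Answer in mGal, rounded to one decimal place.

Free-air correction = 0.3086 × 2401.0 = 740.95 mGal
Free-air anomaly = 980801.26 − 981579.61 + (740.95) = -37.40 mGal

-37.4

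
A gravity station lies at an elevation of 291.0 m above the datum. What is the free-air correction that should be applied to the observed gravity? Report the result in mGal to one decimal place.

Free-air correction = 0.3086 × 291.0 = 89.8 mGal

89.8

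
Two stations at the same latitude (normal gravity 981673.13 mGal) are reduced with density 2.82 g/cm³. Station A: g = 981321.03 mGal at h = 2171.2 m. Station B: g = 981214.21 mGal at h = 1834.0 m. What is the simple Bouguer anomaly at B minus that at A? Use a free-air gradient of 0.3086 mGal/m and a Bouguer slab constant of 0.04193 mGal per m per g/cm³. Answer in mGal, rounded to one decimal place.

Δg_SB(A) = 981321.03 − 981673.13 + 0.3086×2171.2 − 0.04193×2.82×2171.2 = 61.20 mGal
Δg_SB(B) = 981214.21 − 981673.13 + 0.3086×1834.0 − 0.04193×2.82×1834.0 = -109.80 mGal
Difference = -109.80 − (61.20) = -171.00 mGal

-171.0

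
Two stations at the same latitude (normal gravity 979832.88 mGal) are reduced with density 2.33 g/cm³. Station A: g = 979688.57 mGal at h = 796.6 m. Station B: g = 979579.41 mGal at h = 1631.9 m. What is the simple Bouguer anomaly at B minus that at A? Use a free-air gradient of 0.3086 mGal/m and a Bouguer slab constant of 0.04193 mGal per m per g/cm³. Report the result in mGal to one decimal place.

67.0

Δg_SB(A) = 979688.57 − 979832.88 + 0.3086×796.6 − 0.04193×2.33×796.6 = 23.70 mGal
Δg_SB(B) = 979579.41 − 979832.88 + 0.3086×1631.9 − 0.04193×2.33×1631.9 = 90.70 mGal
Difference = 90.70 − (23.70) = 67.00 mGal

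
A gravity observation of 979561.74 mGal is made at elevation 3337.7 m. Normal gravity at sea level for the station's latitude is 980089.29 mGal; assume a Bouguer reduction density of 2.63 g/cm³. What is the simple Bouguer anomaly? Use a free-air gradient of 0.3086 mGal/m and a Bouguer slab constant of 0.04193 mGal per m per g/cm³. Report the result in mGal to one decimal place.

134.4

Free-air correction = 0.3086 × 3337.7 = 1030.01 mGal
Free-air anomaly = 979561.74 − 980089.29 + (1030.01) = 502.46 mGal
Bouguer slab correction = 0.04193 × 2.63 × 3337.7 = 368.07 mGal
Simple Bouguer anomaly = 502.46 − (368.07) = 134.39 mGal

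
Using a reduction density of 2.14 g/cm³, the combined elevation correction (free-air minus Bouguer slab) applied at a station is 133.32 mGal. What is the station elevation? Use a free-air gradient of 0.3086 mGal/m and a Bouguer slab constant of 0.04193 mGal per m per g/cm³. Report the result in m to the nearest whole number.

Combined gradient = 0.3086 − 0.04193 × 2.14 = 0.2188698 mGal/m
h = 133.32 / 0.2188698 = 609.13 m

609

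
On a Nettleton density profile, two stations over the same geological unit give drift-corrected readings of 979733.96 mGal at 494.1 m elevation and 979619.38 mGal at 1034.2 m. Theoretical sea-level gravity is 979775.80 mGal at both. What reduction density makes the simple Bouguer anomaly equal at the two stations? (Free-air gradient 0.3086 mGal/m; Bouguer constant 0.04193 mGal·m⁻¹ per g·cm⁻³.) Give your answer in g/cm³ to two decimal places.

2.30

Δg_obs = 979619.38 − 979733.96 = -114.58 mGal over Δh = 1034.2 − 494.1 = 540.1 m
Equal Bouguer anomalies ⇒ Δg_obs + (0.3086 − 0.04193ρ)·Δh = 0
0.3086 − 0.04193ρ = −Δg_obs/Δh = 0.21215
ρ = (0.3086 − 0.21215) / 0.04193 = 2.30 g/cm³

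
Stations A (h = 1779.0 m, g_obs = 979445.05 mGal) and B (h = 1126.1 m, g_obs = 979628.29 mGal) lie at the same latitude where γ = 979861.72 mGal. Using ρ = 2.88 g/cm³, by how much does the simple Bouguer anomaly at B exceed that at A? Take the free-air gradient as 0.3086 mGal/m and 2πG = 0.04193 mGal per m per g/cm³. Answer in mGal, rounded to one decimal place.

Δg_SB(A) = 979445.05 − 979861.72 + 0.3086×1779.0 − 0.04193×2.88×1779.0 = -82.50 mGal
Δg_SB(B) = 979628.29 − 979861.72 + 0.3086×1126.1 − 0.04193×2.88×1126.1 = -21.90 mGal
Difference = -21.90 − (-82.50) = 60.60 mGal

60.6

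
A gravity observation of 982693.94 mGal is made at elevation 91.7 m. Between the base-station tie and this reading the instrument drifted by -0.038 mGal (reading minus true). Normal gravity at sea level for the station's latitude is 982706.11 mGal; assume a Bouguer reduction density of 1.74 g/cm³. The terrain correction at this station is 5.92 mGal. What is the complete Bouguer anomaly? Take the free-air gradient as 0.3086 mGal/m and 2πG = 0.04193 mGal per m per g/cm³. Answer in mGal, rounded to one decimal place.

Drift-corrected reading = 982693.94 − (-0.038) = 982693.978 mGal
Free-air correction = 0.3086 × 91.7 = 28.30 mGal
Free-air anomaly = 982693.978 − 982706.11 + (28.30) = 16.168 mGal
Bouguer slab correction = 0.04193 × 1.74 × 91.7 = 6.69 mGal
Simple Bouguer anomaly = 16.168 − (6.69) = 9.478 mGal
Complete Bouguer anomaly = 9.478 + 5.92 = 15.398 mGal

15.4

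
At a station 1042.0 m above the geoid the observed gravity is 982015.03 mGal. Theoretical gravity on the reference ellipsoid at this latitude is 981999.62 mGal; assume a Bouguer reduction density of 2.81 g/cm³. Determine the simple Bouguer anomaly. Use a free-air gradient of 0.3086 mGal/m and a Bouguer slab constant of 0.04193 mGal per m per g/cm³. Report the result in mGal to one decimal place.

214.2

Free-air correction = 0.3086 × 1042.0 = 321.56 mGal
Free-air anomaly = 982015.03 − 981999.62 + (321.56) = 336.97 mGal
Bouguer slab correction = 0.04193 × 2.81 × 1042.0 = 122.77 mGal
Simple Bouguer anomaly = 336.97 − (122.77) = 214.20 mGal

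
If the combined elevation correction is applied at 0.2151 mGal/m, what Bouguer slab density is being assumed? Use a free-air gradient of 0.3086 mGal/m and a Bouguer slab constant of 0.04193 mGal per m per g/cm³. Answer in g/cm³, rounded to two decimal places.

0.2151 = 0.3086 − 0.04193 × ρ
ρ = (0.3086 − 0.2151) / 0.04193 = 2.23 g/cm³

2.23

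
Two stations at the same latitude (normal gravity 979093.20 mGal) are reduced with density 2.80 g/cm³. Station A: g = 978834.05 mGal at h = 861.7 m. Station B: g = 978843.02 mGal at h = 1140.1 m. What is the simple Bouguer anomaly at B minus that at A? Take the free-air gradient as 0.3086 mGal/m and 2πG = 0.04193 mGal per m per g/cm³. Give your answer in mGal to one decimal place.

62.2

Δg_SB(A) = 978834.05 − 979093.20 + 0.3086×861.7 − 0.04193×2.80×861.7 = -94.40 mGal
Δg_SB(B) = 978843.02 − 979093.20 + 0.3086×1140.1 − 0.04193×2.80×1140.1 = -32.20 mGal
Difference = -32.20 − (-94.40) = 62.20 mGal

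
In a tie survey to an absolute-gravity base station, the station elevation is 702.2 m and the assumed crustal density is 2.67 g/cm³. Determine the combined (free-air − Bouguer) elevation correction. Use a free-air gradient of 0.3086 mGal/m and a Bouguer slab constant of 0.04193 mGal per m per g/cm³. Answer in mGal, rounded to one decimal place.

138.1

Combined gradient = 0.3086 − 0.04193 × 2.67 = 0.1966469 mGal/m
Combined elevation correction = 0.1966469 × 702.2 = 138.1 mGal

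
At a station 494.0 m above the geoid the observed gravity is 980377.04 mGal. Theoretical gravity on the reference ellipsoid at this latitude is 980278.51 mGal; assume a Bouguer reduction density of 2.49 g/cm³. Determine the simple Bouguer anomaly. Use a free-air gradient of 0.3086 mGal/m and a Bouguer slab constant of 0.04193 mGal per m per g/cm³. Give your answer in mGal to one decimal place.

Free-air correction = 0.3086 × 494.0 = 152.45 mGal
Free-air anomaly = 980377.04 − 980278.51 + (152.45) = 250.98 mGal
Bouguer slab correction = 0.04193 × 2.49 × 494.0 = 51.58 mGal
Simple Bouguer anomaly = 250.98 − (51.58) = 199.40 mGal

199.4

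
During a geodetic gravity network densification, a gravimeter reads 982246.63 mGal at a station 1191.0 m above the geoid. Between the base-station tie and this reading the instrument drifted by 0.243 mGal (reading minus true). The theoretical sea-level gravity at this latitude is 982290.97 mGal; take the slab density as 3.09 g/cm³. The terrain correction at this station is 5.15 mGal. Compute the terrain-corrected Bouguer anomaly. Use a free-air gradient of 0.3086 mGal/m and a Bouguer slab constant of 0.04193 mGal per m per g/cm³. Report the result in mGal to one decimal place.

Drift-corrected reading = 982246.63 − (0.243) = 982246.387 mGal
Free-air correction = 0.3086 × 1191.0 = 367.54 mGal
Free-air anomaly = 982246.387 − 982290.97 + (367.54) = 322.957 mGal
Bouguer slab correction = 0.04193 × 3.09 × 1191.0 = 154.31 mGal
Simple Bouguer anomaly = 322.957 − (154.31) = 168.647 mGal
Complete Bouguer anomaly = 168.647 + 5.15 = 173.797 mGal

173.8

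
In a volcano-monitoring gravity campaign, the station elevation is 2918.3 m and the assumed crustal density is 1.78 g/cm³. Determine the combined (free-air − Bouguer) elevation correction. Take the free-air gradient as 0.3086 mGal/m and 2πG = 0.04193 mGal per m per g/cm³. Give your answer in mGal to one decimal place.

Combined gradient = 0.3086 − 0.04193 × 1.78 = 0.2339646 mGal/m
Combined elevation correction = 0.2339646 × 2918.3 = 682.8 mGal

682.8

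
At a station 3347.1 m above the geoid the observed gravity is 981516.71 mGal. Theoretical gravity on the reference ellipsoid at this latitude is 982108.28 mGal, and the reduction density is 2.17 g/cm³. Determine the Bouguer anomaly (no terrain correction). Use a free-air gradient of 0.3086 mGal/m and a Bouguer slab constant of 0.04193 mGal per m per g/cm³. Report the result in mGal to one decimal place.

136.8

Free-air correction = 0.3086 × 3347.1 = 1032.92 mGal
Free-air anomaly = 981516.71 − 982108.28 + (1032.92) = 441.35 mGal
Bouguer slab correction = 0.04193 × 2.17 × 3347.1 = 304.55 mGal
Simple Bouguer anomaly = 441.35 − (304.55) = 136.80 mGal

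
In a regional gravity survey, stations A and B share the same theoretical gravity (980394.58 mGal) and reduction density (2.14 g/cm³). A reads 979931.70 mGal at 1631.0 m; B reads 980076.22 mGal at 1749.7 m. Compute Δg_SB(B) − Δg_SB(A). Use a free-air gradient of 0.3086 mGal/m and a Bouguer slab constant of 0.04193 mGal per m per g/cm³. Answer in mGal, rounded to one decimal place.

Δg_SB(A) = 979931.70 − 980394.58 + 0.3086×1631.0 − 0.04193×2.14×1631.0 = -105.90 mGal
Δg_SB(B) = 980076.22 − 980394.58 + 0.3086×1749.7 − 0.04193×2.14×1749.7 = 64.60 mGal
Difference = 64.60 − (-105.90) = 170.50 mGal

170.5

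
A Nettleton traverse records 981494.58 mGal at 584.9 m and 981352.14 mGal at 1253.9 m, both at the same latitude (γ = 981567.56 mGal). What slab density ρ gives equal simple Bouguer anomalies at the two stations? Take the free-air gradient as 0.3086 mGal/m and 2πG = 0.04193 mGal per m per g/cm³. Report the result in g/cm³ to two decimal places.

Δg_obs = 981352.14 − 981494.58 = -142.44 mGal over Δh = 1253.9 − 584.9 = 669.0 m
Equal Bouguer anomalies ⇒ Δg_obs + (0.3086 − 0.04193ρ)·Δh = 0
0.3086 − 0.04193ρ = −Δg_obs/Δh = 0.21291
ρ = (0.3086 − 0.21291) / 0.04193 = 2.28 g/cm³

2.28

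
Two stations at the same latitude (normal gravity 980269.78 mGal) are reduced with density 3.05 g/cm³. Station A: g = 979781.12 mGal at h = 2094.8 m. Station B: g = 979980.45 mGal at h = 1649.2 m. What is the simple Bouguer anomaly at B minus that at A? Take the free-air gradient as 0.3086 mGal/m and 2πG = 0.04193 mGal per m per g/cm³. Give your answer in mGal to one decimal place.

118.8

Δg_SB(A) = 979781.12 − 980269.78 + 0.3086×2094.8 − 0.04193×3.05×2094.8 = -110.10 mGal
Δg_SB(B) = 979980.45 − 980269.78 + 0.3086×1649.2 − 0.04193×3.05×1649.2 = 8.70 mGal
Difference = 8.70 − (-110.10) = 118.80 mGal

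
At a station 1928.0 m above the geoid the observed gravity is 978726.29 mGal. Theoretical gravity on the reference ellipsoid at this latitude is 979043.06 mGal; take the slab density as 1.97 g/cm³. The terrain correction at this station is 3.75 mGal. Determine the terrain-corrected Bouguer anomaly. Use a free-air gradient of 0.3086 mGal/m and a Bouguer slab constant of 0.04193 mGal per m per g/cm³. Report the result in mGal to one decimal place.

122.7

Free-air correction = 0.3086 × 1928.0 = 594.98 mGal
Free-air anomaly = 978726.29 − 979043.06 + (594.98) = 278.21 mGal
Bouguer slab correction = 0.04193 × 1.97 × 1928.0 = 159.26 mGal
Simple Bouguer anomaly = 278.21 − (159.26) = 118.95 mGal
Complete Bouguer anomaly = 118.95 + 3.75 = 122.70 mGal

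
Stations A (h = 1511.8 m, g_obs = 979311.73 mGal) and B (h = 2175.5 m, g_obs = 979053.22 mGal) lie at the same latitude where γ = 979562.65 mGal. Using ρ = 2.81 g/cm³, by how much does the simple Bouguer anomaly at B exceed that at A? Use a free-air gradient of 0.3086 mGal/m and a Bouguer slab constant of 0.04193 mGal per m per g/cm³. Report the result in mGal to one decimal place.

Δg_SB(A) = 979311.73 − 979562.65 + 0.3086×1511.8 − 0.04193×2.81×1511.8 = 37.50 mGal
Δg_SB(B) = 979053.22 − 979562.65 + 0.3086×2175.5 − 0.04193×2.81×2175.5 = -94.40 mGal
Difference = -94.40 − (37.50) = -131.90 mGal

-131.9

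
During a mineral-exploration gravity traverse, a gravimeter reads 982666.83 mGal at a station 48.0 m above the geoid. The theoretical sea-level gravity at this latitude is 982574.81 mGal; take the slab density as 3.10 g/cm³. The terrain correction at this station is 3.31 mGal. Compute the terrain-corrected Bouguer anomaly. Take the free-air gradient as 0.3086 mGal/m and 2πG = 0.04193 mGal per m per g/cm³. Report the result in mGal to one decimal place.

Free-air correction = 0.3086 × 48.0 = 14.81 mGal
Free-air anomaly = 982666.83 − 982574.81 + (14.81) = 106.83 mGal
Bouguer slab correction = 0.04193 × 3.10 × 48.0 = 6.24 mGal
Simple Bouguer anomaly = 106.83 − (6.24) = 100.59 mGal
Complete Bouguer anomaly = 100.59 + 3.31 = 103.90 mGal

103.9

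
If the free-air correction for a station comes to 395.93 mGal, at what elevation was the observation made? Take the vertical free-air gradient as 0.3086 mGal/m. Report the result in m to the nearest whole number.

h = 395.93 / 0.3086 = 1282.99 m

1283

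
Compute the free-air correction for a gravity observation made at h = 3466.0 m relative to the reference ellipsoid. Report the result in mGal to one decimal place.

1069.6

Free-air correction = 0.3086 × 3466.0 = 1069.6 mGal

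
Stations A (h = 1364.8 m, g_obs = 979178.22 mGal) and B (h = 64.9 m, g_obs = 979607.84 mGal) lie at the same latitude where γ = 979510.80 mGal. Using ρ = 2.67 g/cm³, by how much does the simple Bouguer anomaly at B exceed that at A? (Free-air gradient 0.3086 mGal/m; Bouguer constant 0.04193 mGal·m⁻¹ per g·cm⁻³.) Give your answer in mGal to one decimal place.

Δg_SB(A) = 979178.22 − 979510.80 + 0.3086×1364.8 − 0.04193×2.67×1364.8 = -64.20 mGal
Δg_SB(B) = 979607.84 − 979510.80 + 0.3086×64.9 − 0.04193×2.67×64.9 = 109.80 mGal
Difference = 109.80 − (-64.20) = 174.00 mGal

174.0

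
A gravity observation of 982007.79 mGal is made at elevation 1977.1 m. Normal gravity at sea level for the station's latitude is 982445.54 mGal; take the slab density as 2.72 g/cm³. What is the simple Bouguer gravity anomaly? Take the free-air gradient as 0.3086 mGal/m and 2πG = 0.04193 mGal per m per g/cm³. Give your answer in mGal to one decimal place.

Free-air correction = 0.3086 × 1977.1 = 610.13 mGal
Free-air anomaly = 982007.79 − 982445.54 + (610.13) = 172.38 mGal
Bouguer slab correction = 0.04193 × 2.72 × 1977.1 = 225.49 mGal
Simple Bouguer anomaly = 172.38 − (225.49) = -53.11 mGal

-53.1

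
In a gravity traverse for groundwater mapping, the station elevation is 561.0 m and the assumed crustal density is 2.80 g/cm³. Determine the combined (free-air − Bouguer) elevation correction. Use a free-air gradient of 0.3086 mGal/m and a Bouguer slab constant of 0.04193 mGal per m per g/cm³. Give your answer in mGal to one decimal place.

107.3

Combined gradient = 0.3086 − 0.04193 × 2.80 = 0.1911960 mGal/m
Combined elevation correction = 0.1911960 × 561.0 = 107.3 mGal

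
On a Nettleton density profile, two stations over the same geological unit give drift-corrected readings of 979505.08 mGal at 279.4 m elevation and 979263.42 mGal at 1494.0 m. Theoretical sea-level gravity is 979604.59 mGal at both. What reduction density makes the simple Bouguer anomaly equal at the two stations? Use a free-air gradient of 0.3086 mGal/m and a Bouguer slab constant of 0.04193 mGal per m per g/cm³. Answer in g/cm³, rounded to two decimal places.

Δg_obs = 979263.42 − 979505.08 = -241.66 mGal over Δh = 1494.0 − 279.4 = 1214.6 m
Equal Bouguer anomalies ⇒ Δg_obs + (0.3086 − 0.04193ρ)·Δh = 0
0.3086 − 0.04193ρ = −Δg_obs/Δh = 0.19896
ρ = (0.3086 − 0.19896) / 0.04193 = 2.61 g/cm³

2.61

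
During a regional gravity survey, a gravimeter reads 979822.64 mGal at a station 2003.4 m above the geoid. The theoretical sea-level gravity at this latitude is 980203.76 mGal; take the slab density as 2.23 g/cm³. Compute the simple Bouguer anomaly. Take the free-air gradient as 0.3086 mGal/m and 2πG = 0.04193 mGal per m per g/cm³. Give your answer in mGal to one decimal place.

Free-air correction = 0.3086 × 2003.4 = 618.25 mGal
Free-air anomaly = 979822.64 − 980203.76 + (618.25) = 237.13 mGal
Bouguer slab correction = 0.04193 × 2.23 × 2003.4 = 187.33 mGal
Simple Bouguer anomaly = 237.13 − (187.33) = 49.80 mGal

49.8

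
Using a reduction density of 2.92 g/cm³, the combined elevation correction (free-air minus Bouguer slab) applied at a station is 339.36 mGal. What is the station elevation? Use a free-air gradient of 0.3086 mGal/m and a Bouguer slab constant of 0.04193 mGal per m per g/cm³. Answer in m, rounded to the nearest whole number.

1823

Combined gradient = 0.3086 − 0.04193 × 2.92 = 0.1861644 mGal/m
h = 339.36 / 0.1861644 = 1822.90 m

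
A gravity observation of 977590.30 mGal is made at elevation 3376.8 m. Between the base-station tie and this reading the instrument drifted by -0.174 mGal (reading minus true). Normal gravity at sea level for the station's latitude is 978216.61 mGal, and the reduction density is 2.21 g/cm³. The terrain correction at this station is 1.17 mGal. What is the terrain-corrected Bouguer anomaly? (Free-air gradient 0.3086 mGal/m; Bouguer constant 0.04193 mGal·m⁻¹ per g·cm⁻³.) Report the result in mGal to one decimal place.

Drift-corrected reading = 977590.30 − (-0.174) = 977590.474 mGal
Free-air correction = 0.3086 × 3376.8 = 1042.08 mGal
Free-air anomaly = 977590.474 − 978216.61 + (1042.08) = 415.944 mGal
Bouguer slab correction = 0.04193 × 2.21 × 3376.8 = 312.91 mGal
Simple Bouguer anomaly = 415.944 − (312.91) = 103.034 mGal
Complete Bouguer anomaly = 103.034 + 1.17 = 104.204 mGal

104.2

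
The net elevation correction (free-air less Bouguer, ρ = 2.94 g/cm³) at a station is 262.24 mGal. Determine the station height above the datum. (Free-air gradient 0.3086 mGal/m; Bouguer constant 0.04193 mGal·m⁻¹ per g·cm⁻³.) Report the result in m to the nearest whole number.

Combined gradient = 0.3086 − 0.04193 × 2.94 = 0.1853258 mGal/m
h = 262.24 / 0.1853258 = 1415.02 m

1415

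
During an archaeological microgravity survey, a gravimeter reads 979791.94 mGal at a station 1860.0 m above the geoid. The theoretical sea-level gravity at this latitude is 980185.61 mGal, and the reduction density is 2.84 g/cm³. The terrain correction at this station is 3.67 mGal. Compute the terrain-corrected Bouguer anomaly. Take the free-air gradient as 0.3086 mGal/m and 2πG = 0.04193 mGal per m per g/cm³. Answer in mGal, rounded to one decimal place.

Free-air correction = 0.3086 × 1860.0 = 574.00 mGal
Free-air anomaly = 979791.94 − 980185.61 + (574.00) = 180.33 mGal
Bouguer slab correction = 0.04193 × 2.84 × 1860.0 = 221.49 mGal
Simple Bouguer anomaly = 180.33 − (221.49) = -41.16 mGal
Complete Bouguer anomaly = -41.16 + 3.67 = -37.49 mGal

-37.5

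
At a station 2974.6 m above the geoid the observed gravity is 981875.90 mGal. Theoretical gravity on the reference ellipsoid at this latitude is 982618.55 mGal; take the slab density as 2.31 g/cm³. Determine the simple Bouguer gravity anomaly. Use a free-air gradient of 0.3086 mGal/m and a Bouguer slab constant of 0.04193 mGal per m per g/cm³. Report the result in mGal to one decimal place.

Free-air correction = 0.3086 × 2974.6 = 917.96 mGal
Free-air anomaly = 981875.90 − 982618.55 + (917.96) = 175.31 mGal
Bouguer slab correction = 0.04193 × 2.31 × 2974.6 = 288.11 mGal
Simple Bouguer anomaly = 175.31 − (288.11) = -112.80 mGal

-112.8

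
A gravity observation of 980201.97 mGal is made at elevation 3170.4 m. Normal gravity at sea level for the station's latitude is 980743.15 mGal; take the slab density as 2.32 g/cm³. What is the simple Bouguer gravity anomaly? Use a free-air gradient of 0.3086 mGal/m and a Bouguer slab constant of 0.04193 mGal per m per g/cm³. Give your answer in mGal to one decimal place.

128.8

Free-air correction = 0.3086 × 3170.4 = 978.39 mGal
Free-air anomaly = 980201.97 − 980743.15 + (978.39) = 437.21 mGal
Bouguer slab correction = 0.04193 × 2.32 × 3170.4 = 308.41 mGal
Simple Bouguer anomaly = 437.21 − (308.41) = 128.80 mGal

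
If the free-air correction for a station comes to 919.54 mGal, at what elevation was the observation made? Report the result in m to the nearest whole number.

2980

h = 919.54 / 0.3086 = 2979.71 m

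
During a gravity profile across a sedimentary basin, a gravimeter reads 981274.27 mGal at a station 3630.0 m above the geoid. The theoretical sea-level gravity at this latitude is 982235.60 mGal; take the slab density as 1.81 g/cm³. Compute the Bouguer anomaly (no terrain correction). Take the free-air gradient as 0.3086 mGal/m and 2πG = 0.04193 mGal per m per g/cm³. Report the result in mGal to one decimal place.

-116.6

Free-air correction = 0.3086 × 3630.0 = 1120.22 mGal
Free-air anomaly = 981274.27 − 982235.60 + (1120.22) = 158.89 mGal
Bouguer slab correction = 0.04193 × 1.81 × 3630.0 = 275.49 mGal
Simple Bouguer anomaly = 158.89 − (275.49) = -116.60 mGal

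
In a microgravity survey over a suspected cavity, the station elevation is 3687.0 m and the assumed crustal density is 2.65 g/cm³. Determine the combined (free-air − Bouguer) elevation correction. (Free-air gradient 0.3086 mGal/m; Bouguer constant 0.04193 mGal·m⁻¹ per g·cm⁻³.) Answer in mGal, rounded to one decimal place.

Combined gradient = 0.3086 − 0.04193 × 2.65 = 0.1974855 mGal/m
Combined elevation correction = 0.1974855 × 3687.0 = 728.1 mGal

728.1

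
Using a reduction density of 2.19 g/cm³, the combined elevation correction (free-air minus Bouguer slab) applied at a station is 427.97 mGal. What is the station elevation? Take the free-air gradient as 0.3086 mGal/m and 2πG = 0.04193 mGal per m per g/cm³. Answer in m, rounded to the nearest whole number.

1974

Combined gradient = 0.3086 − 0.04193 × 2.19 = 0.2167733 mGal/m
h = 427.97 / 0.2167733 = 1974.27 m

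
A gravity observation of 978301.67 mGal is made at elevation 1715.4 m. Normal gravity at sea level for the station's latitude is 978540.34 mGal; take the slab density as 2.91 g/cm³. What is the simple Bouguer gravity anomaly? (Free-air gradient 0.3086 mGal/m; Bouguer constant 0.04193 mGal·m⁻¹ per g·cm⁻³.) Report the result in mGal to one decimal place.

Free-air correction = 0.3086 × 1715.4 = 529.37 mGal
Free-air anomaly = 978301.67 − 978540.34 + (529.37) = 290.70 mGal
Bouguer slab correction = 0.04193 × 2.91 × 1715.4 = 209.31 mGal
Simple Bouguer anomaly = 290.70 − (209.31) = 81.39 mGal

81.4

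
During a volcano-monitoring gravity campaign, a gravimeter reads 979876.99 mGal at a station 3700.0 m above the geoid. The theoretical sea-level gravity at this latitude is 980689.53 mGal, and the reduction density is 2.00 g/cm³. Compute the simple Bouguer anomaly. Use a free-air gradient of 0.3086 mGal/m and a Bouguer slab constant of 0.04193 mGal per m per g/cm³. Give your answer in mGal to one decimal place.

Free-air correction = 0.3086 × 3700.0 = 1141.82 mGal
Free-air anomaly = 979876.99 − 980689.53 + (1141.82) = 329.28 mGal
Bouguer slab correction = 0.04193 × 2.00 × 3700.0 = 310.28 mGal
Simple Bouguer anomaly = 329.28 − (310.28) = 19.00 mGal

19.0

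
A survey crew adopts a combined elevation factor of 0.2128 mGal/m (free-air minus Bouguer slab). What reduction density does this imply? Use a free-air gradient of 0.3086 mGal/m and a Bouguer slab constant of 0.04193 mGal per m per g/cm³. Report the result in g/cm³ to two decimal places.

0.2128 = 0.3086 − 0.04193 × ρ
ρ = (0.3086 − 0.2128) / 0.04193 = 2.28 g/cm³

2.28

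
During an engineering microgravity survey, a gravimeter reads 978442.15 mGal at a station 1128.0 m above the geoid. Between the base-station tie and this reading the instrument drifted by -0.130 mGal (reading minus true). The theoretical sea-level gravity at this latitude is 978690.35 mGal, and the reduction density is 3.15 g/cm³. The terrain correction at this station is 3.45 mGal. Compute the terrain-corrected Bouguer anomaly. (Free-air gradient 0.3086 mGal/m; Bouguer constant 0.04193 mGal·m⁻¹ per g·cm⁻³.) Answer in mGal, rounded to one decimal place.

Drift-corrected reading = 978442.15 − (-0.130) = 978442.280 mGal
Free-air correction = 0.3086 × 1128.0 = 348.10 mGal
Free-air anomaly = 978442.280 − 978690.35 + (348.10) = 100.030 mGal
Bouguer slab correction = 0.04193 × 3.15 × 1128.0 = 148.99 mGal
Simple Bouguer anomaly = 100.030 − (148.99) = -48.960 mGal
Complete Bouguer anomaly = -48.960 + 3.45 = -45.510 mGal

-45.5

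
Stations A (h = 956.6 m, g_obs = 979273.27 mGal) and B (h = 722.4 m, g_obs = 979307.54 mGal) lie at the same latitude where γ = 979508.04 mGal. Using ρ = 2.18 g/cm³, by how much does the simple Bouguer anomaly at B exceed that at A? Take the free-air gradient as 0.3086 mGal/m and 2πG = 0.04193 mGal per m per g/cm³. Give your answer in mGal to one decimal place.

-16.6

Δg_SB(A) = 979273.27 − 979508.04 + 0.3086×956.6 − 0.04193×2.18×956.6 = -27.00 mGal
Δg_SB(B) = 979307.54 − 979508.04 + 0.3086×722.4 − 0.04193×2.18×722.4 = -43.60 mGal
Difference = -43.60 − (-27.00) = -16.60 mGal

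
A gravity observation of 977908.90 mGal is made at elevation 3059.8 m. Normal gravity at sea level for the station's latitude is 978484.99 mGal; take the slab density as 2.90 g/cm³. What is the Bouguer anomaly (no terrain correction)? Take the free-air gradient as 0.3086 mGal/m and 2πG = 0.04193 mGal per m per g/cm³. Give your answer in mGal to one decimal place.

Free-air correction = 0.3086 × 3059.8 = 944.25 mGal
Free-air anomaly = 977908.90 − 978484.99 + (944.25) = 368.16 mGal
Bouguer slab correction = 0.04193 × 2.90 × 3059.8 = 372.06 mGal
Simple Bouguer anomaly = 368.16 − (372.06) = -3.90 mGal

-3.9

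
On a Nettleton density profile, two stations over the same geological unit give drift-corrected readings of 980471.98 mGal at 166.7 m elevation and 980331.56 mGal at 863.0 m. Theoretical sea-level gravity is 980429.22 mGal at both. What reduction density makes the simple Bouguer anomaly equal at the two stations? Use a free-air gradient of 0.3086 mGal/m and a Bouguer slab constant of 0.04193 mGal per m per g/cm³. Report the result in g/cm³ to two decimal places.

Δg_obs = 980331.56 − 980471.98 = -140.42 mGal over Δh = 863.0 − 166.7 = 696.3 m
Equal Bouguer anomalies ⇒ Δg_obs + (0.3086 − 0.04193ρ)·Δh = 0
0.3086 − 0.04193ρ = −Δg_obs/Δh = 0.20167
ρ = (0.3086 − 0.20167) / 0.04193 = 2.55 g/cm³

2.55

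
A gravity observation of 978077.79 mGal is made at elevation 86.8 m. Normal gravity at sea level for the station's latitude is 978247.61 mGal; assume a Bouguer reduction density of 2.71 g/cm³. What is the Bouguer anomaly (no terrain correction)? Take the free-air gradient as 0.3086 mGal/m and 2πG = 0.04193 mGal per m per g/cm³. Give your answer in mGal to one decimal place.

Free-air correction = 0.3086 × 86.8 = 26.79 mGal
Free-air anomaly = 978077.79 − 978247.61 + (26.79) = -143.03 mGal
Bouguer slab correction = 0.04193 × 2.71 × 86.8 = 9.86 mGal
Simple Bouguer anomaly = -143.03 − (9.86) = -152.89 mGal

-152.9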